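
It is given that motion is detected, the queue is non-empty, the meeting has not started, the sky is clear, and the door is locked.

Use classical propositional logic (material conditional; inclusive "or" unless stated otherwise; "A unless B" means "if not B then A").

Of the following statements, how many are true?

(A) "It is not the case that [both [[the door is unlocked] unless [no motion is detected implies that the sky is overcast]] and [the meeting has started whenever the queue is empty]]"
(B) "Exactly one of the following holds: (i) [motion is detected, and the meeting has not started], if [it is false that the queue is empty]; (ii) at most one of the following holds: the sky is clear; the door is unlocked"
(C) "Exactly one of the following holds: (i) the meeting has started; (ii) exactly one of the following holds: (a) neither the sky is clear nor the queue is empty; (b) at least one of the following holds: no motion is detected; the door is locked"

Let U = "the door is locked" (T), P = "motion is detected" (T), S = "the sky is overcast" (F), Q = "the queue is empty" (F), R = "the meeting has started" (F).

(A): In symbols: ¬((¬U ∨ (¬P → S)) ∧ (Q → R))

¬U = ¬T = F
¬P = ¬T = F
¬P → S = F → F = T
¬U ∨ (¬P → S) = F ∨ T = T
Q → R = F → F = T
(¬U ∨ (¬P → S)) ∧ (Q → R) = T ∧ T = T
¬((¬U ∨ (¬P → S)) ∧ (Q → R)) = ¬T = F
Hence (A) is false.

(B): In symbols: (¬Q → (P ∧ ¬R)) ⊕ (¬S ↑ ¬U)

¬Q = ¬F = T
¬R = ¬F = T
P ∧ ¬R = T ∧ T = T
¬Q → (P ∧ ¬R) = T → T = T
¬S = ¬F = T
¬U = ¬T = F
¬S ↑ ¬U = T ↑ F = T
(¬Q → (P ∧ ¬R)) ⊕ (¬S ↑ ¬U) = T ⊕ T = F
Hence (B) is false.

(C): Formalization: R ⊕ ((¬S ↓ Q) ⊕ (¬P ∨ U))

¬S = ¬F = T
¬S ↓ Q = T ↓ F = F
¬P = ¬T = F
¬P ∨ U = F ∨ T = T
(¬S ↓ Q) ⊕ (¬P ∨ U) = F ⊕ T = T
R ⊕ ((¬S ↓ Q) ⊕ (¬P ∨ U)) = F ⊕ T = T
Thus (C) is true.

1 of the 3 statements is true.

1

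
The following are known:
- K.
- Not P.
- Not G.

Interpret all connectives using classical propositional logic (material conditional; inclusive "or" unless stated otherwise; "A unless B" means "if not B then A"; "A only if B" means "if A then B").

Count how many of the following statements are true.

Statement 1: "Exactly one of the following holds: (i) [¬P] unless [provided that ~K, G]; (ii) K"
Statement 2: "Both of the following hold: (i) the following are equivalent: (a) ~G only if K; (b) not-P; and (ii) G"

0

Statement 1: This is (not P or (not K -> G)) xor K.

not P = not False = True
not K = not True = False
not K -> G = False -> False = True
not P or (not K -> G) = True or True = True
(not P or (not K -> G)) xor K = True xor True = False
So Statement 1 is false.

Statement 2: Formalization: ((not G -> K) iff not P) and G

not G = not False = True
not G -> K = True -> True = True
not P = not False = True
(not G -> K) iff not P = True iff True = True
((not G -> K) iff not P) and G = True and False = False
Thus Statement 2 is false.

Count: 0.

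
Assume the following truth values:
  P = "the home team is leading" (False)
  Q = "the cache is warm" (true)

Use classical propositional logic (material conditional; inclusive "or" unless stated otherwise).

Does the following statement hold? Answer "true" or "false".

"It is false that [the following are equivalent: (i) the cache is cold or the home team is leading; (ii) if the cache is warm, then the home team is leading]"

The statement is false.

Formalization: ¬((¬Q ∨ P) ↔ (Q → P))

¬Q = ¬T = F
¬Q ∨ P = F ∨ F = F
Q → P = T → F = F
(¬Q ∨ P) ↔ (Q → P) = F ↔ F = T
¬((¬Q ∨ P) ↔ (Q → P)) = ¬T = F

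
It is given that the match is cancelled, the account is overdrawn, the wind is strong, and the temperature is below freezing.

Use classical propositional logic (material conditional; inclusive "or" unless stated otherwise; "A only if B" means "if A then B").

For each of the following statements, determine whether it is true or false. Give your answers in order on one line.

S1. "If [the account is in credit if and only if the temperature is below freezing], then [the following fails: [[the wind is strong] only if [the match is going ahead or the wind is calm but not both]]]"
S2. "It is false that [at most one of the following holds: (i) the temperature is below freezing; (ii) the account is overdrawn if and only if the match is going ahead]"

Let Q = "the account is overdrawn" (T), S = "the temperature is below freezing" (T), R = "the wind is strong" (T), P = "the match is cancelled" (T).

S1: In symbols: (~Q <-> S) -> ~(R -> (~P xor ~R))

~Q = ~T = F
~Q <-> S = F <-> T = F
~P = ~T = F
~R = ~T = F
~P xor ~R = F xor F = F
R -> (~P xor ~R) = T -> F = F
~(R -> (~P xor ~R)) = ~F = T
(~Q <-> S) -> ~(R -> (~P xor ~R)) = F -> T = T
Thus S1 is true.

S2: This is ~(S nand (Q <-> ~P)).

~P = ~T = F
Q <-> ~P = T <-> F = F
S nand (Q <-> ~P) = T nand F = T
~(S nand (Q <-> ~P)) = ~T = F
So S2 is false.

S1 T; S2 F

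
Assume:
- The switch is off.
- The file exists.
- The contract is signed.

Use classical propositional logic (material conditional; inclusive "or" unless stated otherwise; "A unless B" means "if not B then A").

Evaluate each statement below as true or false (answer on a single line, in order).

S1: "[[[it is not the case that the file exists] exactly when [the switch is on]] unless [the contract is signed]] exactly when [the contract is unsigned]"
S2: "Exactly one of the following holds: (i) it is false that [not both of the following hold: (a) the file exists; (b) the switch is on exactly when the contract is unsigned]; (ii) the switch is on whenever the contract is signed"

S1 false; S2 true

Let Q = "the file exists" (True), P = "the switch is on" (False), R = "the contract is signed" (True).

S1: Formalization: ((not Q iff P) or R) iff not R

not Q = not True = False
not Q iff P = False iff False = True
(not Q iff P) or R = True or True = True
not R = not True = False
((not Q iff P) or R) iff not R = True iff False = False
So S1 is false.

S2: Formalization: not (Q nand (P iff not R)) xor (R -> P)

not R = not True = False
P iff not R = False iff False = True
Q nand (P iff not R) = True nand True = False
not (Q nand (P iff not R)) = not False = True
R -> P = True -> False = False
not (Q nand (P iff not R)) xor (R -> P) = True xor False = True
Hence S2 is true.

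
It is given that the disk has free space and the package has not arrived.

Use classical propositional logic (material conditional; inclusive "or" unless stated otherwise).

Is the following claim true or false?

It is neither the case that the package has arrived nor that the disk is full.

True.

Let Q = "the package has arrived" (False), P = "the disk is full" (False).
Parsed as Q nor P

Q nor P = False nor False = True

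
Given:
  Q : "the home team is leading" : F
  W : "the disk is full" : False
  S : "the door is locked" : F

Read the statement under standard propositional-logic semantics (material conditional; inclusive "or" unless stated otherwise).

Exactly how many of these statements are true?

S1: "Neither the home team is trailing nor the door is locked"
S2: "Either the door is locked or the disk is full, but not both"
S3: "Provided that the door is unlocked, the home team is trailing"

S1: In symbols: ~Q nor S

~Q = ~F = T
~Q nor S = T nor F = F
Thus S1 is false.

S2: In symbols: S xor W

S xor W = F xor F = F
Thus S2 is false.

S3: Formalization: ~S -> ~Q

~S = ~F = T
~Q = ~F = T
~S -> ~Q = T -> T = T
So S3 is true.

True statements: 1 (S3).

1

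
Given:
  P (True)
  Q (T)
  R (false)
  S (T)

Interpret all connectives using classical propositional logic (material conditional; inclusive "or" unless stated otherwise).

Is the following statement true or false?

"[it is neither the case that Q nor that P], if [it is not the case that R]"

Formalization: ~R -> (Q nor P)

~R = ~F = T
Q nor P = T nor T = F
~R -> (Q nor P) = T -> F = F

False.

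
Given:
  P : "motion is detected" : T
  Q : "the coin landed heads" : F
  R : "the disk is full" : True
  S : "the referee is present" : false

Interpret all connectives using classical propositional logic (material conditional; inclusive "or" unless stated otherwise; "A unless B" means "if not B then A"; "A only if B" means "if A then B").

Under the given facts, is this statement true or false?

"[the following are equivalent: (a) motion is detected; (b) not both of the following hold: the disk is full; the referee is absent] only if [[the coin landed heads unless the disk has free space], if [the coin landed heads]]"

True.

This is (P iff (R nand not S)) -> (Q -> (Q or not R)).

not S = not False = True
R nand not S = True nand True = False
P iff (R nand not S) = True iff False = False
not R = not True = False
Q or not R = False or False = False
Q -> (Q or not R) = False -> False = True
(P iff (R nand not S)) -> (Q -> (Q or not R)) = False -> True = True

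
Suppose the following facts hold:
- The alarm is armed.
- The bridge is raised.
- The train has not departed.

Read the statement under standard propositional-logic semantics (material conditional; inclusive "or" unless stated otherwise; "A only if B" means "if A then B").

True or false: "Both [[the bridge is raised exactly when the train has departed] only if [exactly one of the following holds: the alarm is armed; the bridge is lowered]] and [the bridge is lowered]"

false

Let Q = "the bridge is raised" (T), R = "the train has departed" (F), P = "the alarm is armed" (T).
This is ((Q ↔ R) → (P ⊕ ¬Q)) ∧ ¬Q.

Q ↔ R = T ↔ F = F
¬Q = ¬T = F
P ⊕ ¬Q = T ⊕ F = T
(Q ↔ R) → (P ⊕ ¬Q) = F → T = T
¬Q = ¬T = F
((Q ↔ R) → (P ⊕ ¬Q)) ∧ ¬Q = T ∧ F = F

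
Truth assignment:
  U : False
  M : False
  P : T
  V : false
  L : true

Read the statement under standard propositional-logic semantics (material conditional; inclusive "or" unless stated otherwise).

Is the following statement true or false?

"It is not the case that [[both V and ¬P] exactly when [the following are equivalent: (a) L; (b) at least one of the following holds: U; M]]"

The statement is false.

In symbols: not ((V and not P) iff (L iff (U or M)))

not P = not True = False
V and not P = False and False = False
U or M = False or False = False
L iff (U or M) = True iff False = False
(V and not P) iff (L iff (U or M)) = False iff False = True
not ((V and not P) iff (L iff (U or M))) = not True = False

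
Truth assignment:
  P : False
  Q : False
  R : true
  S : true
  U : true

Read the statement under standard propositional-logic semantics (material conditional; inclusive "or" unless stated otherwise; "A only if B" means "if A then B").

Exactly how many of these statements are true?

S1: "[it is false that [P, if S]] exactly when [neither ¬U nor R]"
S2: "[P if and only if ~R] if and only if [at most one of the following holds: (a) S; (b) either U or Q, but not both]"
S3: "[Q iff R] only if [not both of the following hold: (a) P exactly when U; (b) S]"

1

S1: Parsed as ¬(S → P) ↔ (¬U ↓ R)

S → P = T → F = F
¬(S → P) = ¬F = T
¬U = ¬T = F
¬U ↓ R = F ↓ T = F
¬(S → P) ↔ (¬U ↓ R) = T ↔ F = F
So S1 is false.

S2: Formalization: (P ↔ ¬R) ↔ (S ↑ (U ⊕ Q))

¬R = ¬T = F
P ↔ ¬R = F ↔ F = T
U ⊕ Q = T ⊕ F = T
S ↑ (U ⊕ Q) = T ↑ T = F
(P ↔ ¬R) ↔ (S ↑ (U ⊕ Q)) = T ↔ F = F
Thus S2 is false.

S3: Formalization: (Q ↔ R) → ((P ↔ U) ↑ S)

Q ↔ R = F ↔ T = F
P ↔ U = F ↔ T = F
(P ↔ U) ↑ S = F ↑ T = T
(Q ↔ R) → ((P ↔ U) ↑ S) = F → T = T
Hence S3 is true.

True statements: 1 (S3).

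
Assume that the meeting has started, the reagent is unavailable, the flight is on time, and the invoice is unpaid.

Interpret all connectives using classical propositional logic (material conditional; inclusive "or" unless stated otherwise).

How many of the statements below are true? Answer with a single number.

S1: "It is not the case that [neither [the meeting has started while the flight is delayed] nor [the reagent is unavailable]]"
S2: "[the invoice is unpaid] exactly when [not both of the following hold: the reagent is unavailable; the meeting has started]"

1

Let L = "the meeting has started" (True), S = "the flight is delayed" (False), N = "the reagent is available" (False), H = "the invoice is paid" (False).

S1: Formalization: not ((L and S) nor not N)

L and S = True and False = False
not N = not False = True
(L and S) nor not N = False nor True = False
not ((L and S) nor not N) = not False = True
So S1 is true.

S2: In symbols: not H iff (not N nand L)

not H = not False = True
not N = not False = True
not N nand L = True nand True = False
not H iff (not N nand L) = True iff False = False
Thus S2 is false.

True statements: 1.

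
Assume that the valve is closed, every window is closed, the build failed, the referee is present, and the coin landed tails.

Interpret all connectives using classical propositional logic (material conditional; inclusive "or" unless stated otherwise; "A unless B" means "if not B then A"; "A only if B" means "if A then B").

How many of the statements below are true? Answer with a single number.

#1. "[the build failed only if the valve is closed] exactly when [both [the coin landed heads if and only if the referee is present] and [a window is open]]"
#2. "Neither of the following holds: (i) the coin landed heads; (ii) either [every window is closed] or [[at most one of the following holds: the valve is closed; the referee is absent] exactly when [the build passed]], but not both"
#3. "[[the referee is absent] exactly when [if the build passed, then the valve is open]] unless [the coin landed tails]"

Let W = "the build passed" (F), M = "the valve is open" (F), N = "the coin landed heads" (F), L = "the referee is present" (T), P = "a window is open" (F).

#1: Parsed as (~W -> ~M) <-> ((N <-> L) & P)

~W = ~F = T
~M = ~F = T
~W -> ~M = T -> T = T
N <-> L = F <-> T = F
(N <-> L) & P = F & F = F
(~W -> ~M) <-> ((N <-> L) & P) = T <-> F = F
Thus #1 is false.

#2: Parsed as N nor (~P xor ((~M nand ~L) <-> W))

~P = ~F = T
~M = ~F = T
~L = ~T = F
~M nand ~L = T nand F = T
(~M nand ~L) <-> W = T <-> F = F
~P xor ((~M nand ~L) <-> W) = T xor F = T
N nor (~P xor ((~M nand ~L) <-> W)) = F nor T = F
So #2 is false.

#3: In symbols: (~L <-> (W -> M)) | ~N

~L = ~T = F
W -> M = F -> F = T
~L <-> (W -> M) = F <-> T = F
~N = ~F = T
(~L <-> (W -> M)) | ~N = F | T = T
Thus #3 is true.

Count: 1.

1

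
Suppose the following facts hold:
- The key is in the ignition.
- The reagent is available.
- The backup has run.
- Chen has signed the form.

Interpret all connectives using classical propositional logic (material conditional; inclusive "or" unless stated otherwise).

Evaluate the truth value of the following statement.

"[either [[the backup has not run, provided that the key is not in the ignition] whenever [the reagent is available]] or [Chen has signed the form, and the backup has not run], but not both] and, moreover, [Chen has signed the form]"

Let Q = "the reagent is available" (True), P = "the key is in the ignition" (True), R = "the backup has run" (True), S = "Chen has signed the form" (True).
This is ((Q -> (not P -> not R)) xor (S and not R)) and S.

not P = not True = False
not R = not True = False
not P -> not R = False -> False = True
Q -> (not P -> not R) = True -> True = True
not R = not True = False
S and not R = True and False = False
(Q -> (not P -> not R)) xor (S and not R) = True xor False = True
((Q -> (not P -> not R)) xor (S and not R)) and S = True and True = True

True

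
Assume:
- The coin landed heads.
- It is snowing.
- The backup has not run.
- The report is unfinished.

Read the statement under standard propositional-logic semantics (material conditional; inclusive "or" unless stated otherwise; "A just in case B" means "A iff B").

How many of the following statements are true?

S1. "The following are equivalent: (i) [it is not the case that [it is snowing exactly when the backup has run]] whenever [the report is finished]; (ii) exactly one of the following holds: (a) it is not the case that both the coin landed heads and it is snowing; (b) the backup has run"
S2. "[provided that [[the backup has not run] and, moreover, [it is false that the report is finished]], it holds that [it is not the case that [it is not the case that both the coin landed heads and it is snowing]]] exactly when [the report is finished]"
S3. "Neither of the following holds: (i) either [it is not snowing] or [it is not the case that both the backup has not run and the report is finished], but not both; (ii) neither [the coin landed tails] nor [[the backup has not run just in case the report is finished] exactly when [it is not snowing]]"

Let S = "the report is finished" (F), Q = "it is snowing" (T), R = "the backup has run" (F), P = "the coin landed heads" (T).

S1: Parsed as (S -> ~(Q <-> R)) <-> ((P nand Q) xor R)

Q <-> R = T <-> F = F
~(Q <-> R) = ~F = T
S -> ~(Q <-> R) = F -> T = T
P nand Q = T nand T = F
(P nand Q) xor R = F xor F = F
(S -> ~(Q <-> R)) <-> ((P nand Q) xor R) = T <-> F = F
So S1 is false.

S2: In symbols: ((~R & ~S) -> ~(P nand Q)) <-> S

~R = ~F = T
~S = ~F = T
~R & ~S = T & T = T
P nand Q = T nand T = F
~(P nand Q) = ~F = T
(~R & ~S) -> ~(P nand Q) = T -> T = T
((~R & ~S) -> ~(P nand Q)) <-> S = T <-> F = F
Thus S2 is false.

S3: This is (~Q xor (~R nand S)) nor (~P nor ((~R <-> S) <-> ~Q)).

~Q = ~T = F
~R = ~F = T
~R nand S = T nand F = T
~Q xor (~R nand S) = F xor T = T
~P = ~T = F
~R = ~F = T
~R <-> S = T <-> F = F
~Q = ~T = F
(~R <-> S) <-> ~Q = F <-> F = T
~P nor ((~R <-> S) <-> ~Q) = F nor T = F
(~Q xor (~R nand S)) nor (~P nor ((~R <-> S) <-> ~Q)) = T nor F = F
So S3 is false.

True statements: 0 (none).

0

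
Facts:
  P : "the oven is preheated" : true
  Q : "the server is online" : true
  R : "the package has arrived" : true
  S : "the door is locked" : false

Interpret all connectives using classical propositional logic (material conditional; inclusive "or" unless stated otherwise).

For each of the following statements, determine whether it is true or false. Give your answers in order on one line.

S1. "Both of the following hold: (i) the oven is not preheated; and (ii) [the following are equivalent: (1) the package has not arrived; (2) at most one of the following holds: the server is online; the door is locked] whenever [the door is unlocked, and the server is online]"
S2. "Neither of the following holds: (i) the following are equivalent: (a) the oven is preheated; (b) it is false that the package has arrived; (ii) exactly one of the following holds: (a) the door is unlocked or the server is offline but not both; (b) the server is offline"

S1: This is ¬P ∧ ((¬S ∧ Q) → (¬R ↔ (Q ↑ S))).

¬P = ¬T = F
¬S = ¬F = T
¬S ∧ Q = T ∧ T = T
¬R = ¬T = F
Q ↑ S = T ↑ F = T
¬R ↔ (Q ↑ S) = F ↔ T = F
(¬S ∧ Q) → (¬R ↔ (Q ↑ S)) = T → F = F
¬P ∧ ((¬S ∧ Q) → (¬R ↔ (Q ↑ S))) = F ∧ F = F
So S1 is false.

S2: Parsed as (P ↔ ¬R) ↓ ((¬S ⊕ ¬Q) ⊕ ¬Q)

¬R = ¬T = F
P ↔ ¬R = T ↔ F = F
¬S = ¬F = T
¬Q = ¬T = F
¬S ⊕ ¬Q = T ⊕ F = T
¬Q = ¬T = F
(¬S ⊕ ¬Q) ⊕ ¬Q = T ⊕ F = T
(P ↔ ¬R) ↓ ((¬S ⊕ ¬Q) ⊕ ¬Q) = F ↓ T = F
Thus S2 is false.

S1 false; S2 false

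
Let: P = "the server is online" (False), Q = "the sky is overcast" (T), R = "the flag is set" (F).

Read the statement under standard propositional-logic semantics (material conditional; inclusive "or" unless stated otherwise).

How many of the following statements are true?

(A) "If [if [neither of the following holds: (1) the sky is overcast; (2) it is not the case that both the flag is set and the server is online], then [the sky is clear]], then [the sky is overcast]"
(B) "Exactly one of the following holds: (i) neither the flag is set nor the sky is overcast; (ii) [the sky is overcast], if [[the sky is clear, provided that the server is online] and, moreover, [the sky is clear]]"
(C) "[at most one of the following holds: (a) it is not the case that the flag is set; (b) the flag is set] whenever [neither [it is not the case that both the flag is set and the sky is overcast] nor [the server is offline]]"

(A): Formalization: ((Q ↓ (R ↑ P)) → ¬Q) → Q

R ↑ P = F ↑ F = T
Q ↓ (R ↑ P) = T ↓ T = F
¬Q = ¬T = F
(Q ↓ (R ↑ P)) → ¬Q = F → F = T
((Q ↓ (R ↑ P)) → ¬Q) → Q = T → T = T
Hence (A) is true.

(B): In symbols: (R ↓ Q) ⊕ (((P → ¬Q) ∧ ¬Q) → Q)

R ↓ Q = F ↓ T = F
¬Q = ¬T = F
P → ¬Q = F → F = T
¬Q = ¬T = F
(P → ¬Q) ∧ ¬Q = T ∧ F = F
((P → ¬Q) ∧ ¬Q) → Q = F → T = T
(R ↓ Q) ⊕ (((P → ¬Q) ∧ ¬Q) → Q) = F ⊕ T = T
So (B) is true.

(C): Parsed as ((R ↑ Q) ↓ ¬P) → (¬R ↑ R)

R ↑ Q = F ↑ T = T
¬P = ¬F = T
(R ↑ Q) ↓ ¬P = T ↓ T = F
¬R = ¬F = T
¬R ↑ R = T ↑ F = T
((R ↑ Q) ↓ ¬P) → (¬R ↑ R) = F → T = T
Hence (C) is true.

Count: 3.

3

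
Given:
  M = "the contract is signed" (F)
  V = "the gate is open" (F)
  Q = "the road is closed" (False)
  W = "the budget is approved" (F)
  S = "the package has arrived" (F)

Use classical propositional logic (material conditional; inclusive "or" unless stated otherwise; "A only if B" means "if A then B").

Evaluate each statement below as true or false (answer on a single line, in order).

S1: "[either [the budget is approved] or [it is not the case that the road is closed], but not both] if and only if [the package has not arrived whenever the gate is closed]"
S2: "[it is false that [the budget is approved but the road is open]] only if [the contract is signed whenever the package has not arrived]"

S1: In symbols: (W ⊕ ¬Q) ↔ (¬V → ¬S)

¬Q = ¬F = T
W ⊕ ¬Q = F ⊕ T = T
¬V = ¬F = T
¬S = ¬F = T
¬V → ¬S = T → T = T
(W ⊕ ¬Q) ↔ (¬V → ¬S) = T ↔ T = T
So S1 is true.

S2: In symbols: ¬(W ∧ ¬Q) → (¬S → M)

¬Q = ¬F = T
W ∧ ¬Q = F ∧ T = F
¬(W ∧ ¬Q) = ¬F = T
¬S = ¬F = T
¬S → M = T → F = F
¬(W ∧ ¬Q) → (¬S → M) = T → F = F
Thus S2 is false.

S1 true; S2 false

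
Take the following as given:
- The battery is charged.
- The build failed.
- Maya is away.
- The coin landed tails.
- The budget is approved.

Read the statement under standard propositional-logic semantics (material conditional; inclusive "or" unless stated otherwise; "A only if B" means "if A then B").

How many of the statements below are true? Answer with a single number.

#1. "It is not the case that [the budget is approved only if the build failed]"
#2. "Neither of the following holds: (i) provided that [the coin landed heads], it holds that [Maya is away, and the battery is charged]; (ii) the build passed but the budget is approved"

0

Let N = "the budget is approved" (T), Q = "the build passed" (F), S = "the coin landed heads" (F), V = "Maya is at home" (F), P = "the battery is charged" (T).

#1: This is ¬(N → ¬Q).

¬Q = ¬F = T
N → ¬Q = T → T = T
¬(N → ¬Q) = ¬T = F
Hence #1 is false.

#2: In symbols: (S → (¬V ∧ P)) ↓ (Q ∧ N)

¬V = ¬F = T
¬V ∧ P = T ∧ T = T
S → (¬V ∧ P) = F → T = T
Q ∧ N = F ∧ T = F
(S → (¬V ∧ P)) ↓ (Q ∧ N) = T ↓ F = F
Hence #2 is false.

True statements: 0 (none).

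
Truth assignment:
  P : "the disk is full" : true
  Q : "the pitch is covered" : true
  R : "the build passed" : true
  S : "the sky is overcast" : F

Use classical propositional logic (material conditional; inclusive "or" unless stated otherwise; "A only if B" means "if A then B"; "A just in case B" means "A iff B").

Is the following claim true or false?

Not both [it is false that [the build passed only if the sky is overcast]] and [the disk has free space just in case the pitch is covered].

true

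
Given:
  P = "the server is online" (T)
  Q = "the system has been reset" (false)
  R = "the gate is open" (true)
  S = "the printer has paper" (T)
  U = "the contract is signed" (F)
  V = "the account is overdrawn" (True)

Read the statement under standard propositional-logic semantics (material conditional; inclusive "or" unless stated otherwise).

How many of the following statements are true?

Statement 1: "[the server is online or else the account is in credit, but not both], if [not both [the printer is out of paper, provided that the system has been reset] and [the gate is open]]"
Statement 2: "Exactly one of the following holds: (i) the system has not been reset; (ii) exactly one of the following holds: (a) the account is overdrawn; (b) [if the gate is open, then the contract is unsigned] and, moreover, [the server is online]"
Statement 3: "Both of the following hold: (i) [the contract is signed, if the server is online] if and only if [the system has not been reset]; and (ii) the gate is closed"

2

Statement 1: This is ((Q → ¬S) ↑ R) → (P ⊕ ¬V).

¬S = ¬T = F
Q → ¬S = F → F = T
(Q → ¬S) ↑ R = T ↑ T = F
¬V = ¬T = F
P ⊕ ¬V = T ⊕ F = T
((Q → ¬S) ↑ R) → (P ⊕ ¬V) = F → T = T
Thus Statement 1 is true.

Statement 2: Formalization: ¬Q ⊕ (V ⊕ ((R → ¬U) ∧ P))

¬Q = ¬F = T
¬U = ¬F = T
R → ¬U = T → T = T
(R → ¬U) ∧ P = T ∧ T = T
V ⊕ ((R → ¬U) ∧ P) = T ⊕ T = F
¬Q ⊕ (V ⊕ ((R → ¬U) ∧ P)) = T ⊕ F = T
Hence Statement 2 is true.

Statement 3: This is ((P → U) ↔ ¬Q) ∧ ¬R.

P → U = T → F = F
¬Q = ¬F = T
(P → U) ↔ ¬Q = F ↔ T = F
¬R = ¬T = F
((P → U) ↔ ¬Q) ∧ ¬R = F ∧ F = F
Thus Statement 3 is false.

True statements: 2.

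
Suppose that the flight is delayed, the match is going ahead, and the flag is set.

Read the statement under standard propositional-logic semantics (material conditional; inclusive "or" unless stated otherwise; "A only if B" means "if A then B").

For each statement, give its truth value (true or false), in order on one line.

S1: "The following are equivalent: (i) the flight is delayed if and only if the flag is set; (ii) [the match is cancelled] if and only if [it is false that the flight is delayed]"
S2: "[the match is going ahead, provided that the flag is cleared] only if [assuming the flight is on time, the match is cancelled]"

S1 True; S2 True

Let P = "the flight is delayed" (T), R = "the flag is set" (T), Q = "the match is cancelled" (F).

S1: This is (P <-> R) <-> (Q <-> ~P).

P <-> R = T <-> T = T
~P = ~T = F
Q <-> ~P = F <-> F = T
(P <-> R) <-> (Q <-> ~P) = T <-> T = T
Hence S1 is true.

S2: Formalization: (~R -> ~Q) -> (~P -> Q)

~R = ~T = F
~Q = ~F = T
~R -> ~Q = F -> T = T
~P = ~T = F
~P -> Q = F -> F = T
(~R -> ~Q) -> (~P -> Q) = T -> T = T
So S2 is true.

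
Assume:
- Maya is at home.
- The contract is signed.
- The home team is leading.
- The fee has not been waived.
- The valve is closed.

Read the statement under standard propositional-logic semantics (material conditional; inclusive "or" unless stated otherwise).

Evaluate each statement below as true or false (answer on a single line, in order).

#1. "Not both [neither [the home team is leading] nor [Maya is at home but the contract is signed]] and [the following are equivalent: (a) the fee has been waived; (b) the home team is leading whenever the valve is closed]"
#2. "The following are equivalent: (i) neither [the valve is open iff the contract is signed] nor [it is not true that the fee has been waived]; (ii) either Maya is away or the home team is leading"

Let R = "the home team is leading" (T), P = "Maya is at home" (T), Q = "the contract is signed" (T), S = "the fee has been waived" (F), U = "the valve is open" (F).

#1: Formalization: (R ↓ (P ∧ Q)) ↑ (S ↔ (¬U → R))

P ∧ Q = T ∧ T = T
R ↓ (P ∧ Q) = T ↓ T = F
¬U = ¬F = T
¬U → R = T → T = T
S ↔ (¬U → R) = F ↔ T = F
(R ↓ (P ∧ Q)) ↑ (S ↔ (¬U → R)) = F ↑ F = T
Thus #1 is true.

#2: In symbols: ((U ↔ Q) ↓ ¬S) ↔ (¬P ∨ R)

U ↔ Q = F ↔ T = F
¬S = ¬F = T
(U ↔ Q) ↓ ¬S = F ↓ T = F
¬P = ¬T = F
¬P ∨ R = F ∨ T = T
((U ↔ Q) ↓ ¬S) ↔ (¬P ∨ R) = F ↔ T = F
Thus #2 is false.

#1 True / #2 False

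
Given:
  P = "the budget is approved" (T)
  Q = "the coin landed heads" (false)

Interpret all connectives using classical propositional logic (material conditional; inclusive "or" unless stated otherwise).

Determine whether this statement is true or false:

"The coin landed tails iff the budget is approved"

True

In symbols: ~Q <-> P

~Q = ~F = T
~Q <-> P = T <-> T = T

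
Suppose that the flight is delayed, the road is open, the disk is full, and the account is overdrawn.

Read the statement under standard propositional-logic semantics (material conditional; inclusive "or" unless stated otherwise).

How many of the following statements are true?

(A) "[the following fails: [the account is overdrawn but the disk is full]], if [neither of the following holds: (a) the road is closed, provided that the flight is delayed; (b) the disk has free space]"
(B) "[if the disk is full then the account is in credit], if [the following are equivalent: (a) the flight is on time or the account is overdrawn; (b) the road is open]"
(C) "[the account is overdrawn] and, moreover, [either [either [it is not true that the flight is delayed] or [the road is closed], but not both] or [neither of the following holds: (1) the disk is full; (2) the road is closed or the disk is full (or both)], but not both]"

0

Let P = "the flight is delayed" (T), Q = "the road is closed" (F), R = "the disk is full" (T), S = "the account is overdrawn" (T).

(A): Parsed as ((P → Q) ↓ ¬R) → ¬(S ∧ R)

P → Q = T → F = F
¬R = ¬T = F
(P → Q) ↓ ¬R = F ↓ F = T
S ∧ R = T ∧ T = T
¬(S ∧ R) = ¬T = F
((P → Q) ↓ ¬R) → ¬(S ∧ R) = T → F = F
Hence (A) is false.

(B): In symbols: ((¬P ∨ S) ↔ ¬Q) → (R → ¬S)

¬P = ¬T = F
¬P ∨ S = F ∨ T = T
¬Q = ¬F = T
(¬P ∨ S) ↔ ¬Q = T ↔ T = T
¬S = ¬T = F
R → ¬S = T → F = F
((¬P ∨ S) ↔ ¬Q) → (R → ¬S) = T → F = F
Hence (B) is false.

(C): In symbols: S ∧ ((¬P ⊕ Q) ⊕ (R ↓ (Q ∨ R)))

¬P = ¬T = F
¬P ⊕ Q = F ⊕ F = F
Q ∨ R = F ∨ T = T
R ↓ (Q ∨ R) = T ↓ T = F
(¬P ⊕ Q) ⊕ (R ↓ (Q ∨ R)) = F ⊕ F = F
S ∧ ((¬P ⊕ Q) ⊕ (R ↓ (Q ∨ R))) = T ∧ F = F
Hence (C) is false.

Count: 0.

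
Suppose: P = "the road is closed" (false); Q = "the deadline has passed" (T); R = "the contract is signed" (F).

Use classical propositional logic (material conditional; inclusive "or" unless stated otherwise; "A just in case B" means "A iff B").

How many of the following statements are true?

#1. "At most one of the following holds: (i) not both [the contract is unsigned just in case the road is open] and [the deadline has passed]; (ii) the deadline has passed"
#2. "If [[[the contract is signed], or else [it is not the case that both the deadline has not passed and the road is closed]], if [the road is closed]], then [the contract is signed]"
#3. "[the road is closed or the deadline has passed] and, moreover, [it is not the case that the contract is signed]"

#1: Parsed as ((not R iff not P) nand Q) nand Q

not R = not False = True
not P = not False = True
not R iff not P = True iff True = True
(not R iff not P) nand Q = True nand True = False
((not R iff not P) nand Q) nand Q = False nand True = True
Thus #1 is true.

#2: Formalization: (P -> (R or (not Q nand P))) -> R

not Q = not True = False
not Q nand P = False nand False = True
R or (not Q nand P) = False or True = True
P -> (R or (not Q nand P)) = False -> True = True
(P -> (R or (not Q nand P))) -> R = True -> False = False
Thus #2 is false.

#3: Parsed as (P or Q) and not R

P or Q = False or True = True
not R = not False = True
(P or Q) and not R = True and True = True
Hence #3 is true.

Count: 2.

2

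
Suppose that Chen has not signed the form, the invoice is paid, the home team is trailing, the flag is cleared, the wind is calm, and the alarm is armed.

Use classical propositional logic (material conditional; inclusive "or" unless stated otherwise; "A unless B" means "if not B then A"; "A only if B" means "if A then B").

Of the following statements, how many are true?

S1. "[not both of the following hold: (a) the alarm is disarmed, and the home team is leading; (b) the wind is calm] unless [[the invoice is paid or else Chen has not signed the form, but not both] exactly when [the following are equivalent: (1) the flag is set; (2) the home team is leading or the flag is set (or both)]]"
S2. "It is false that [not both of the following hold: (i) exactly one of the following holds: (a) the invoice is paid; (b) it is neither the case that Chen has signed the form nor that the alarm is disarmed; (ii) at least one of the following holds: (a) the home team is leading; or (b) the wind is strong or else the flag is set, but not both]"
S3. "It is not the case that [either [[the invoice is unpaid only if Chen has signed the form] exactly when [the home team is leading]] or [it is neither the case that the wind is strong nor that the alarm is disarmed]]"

1

Let L = "the alarm is armed" (T), P = "the home team is leading" (F), N = "the wind is strong" (F), V = "the invoice is paid" (T), D = "Chen has signed the form" (F), G = "the flag is set" (F).

S1: This is ((¬L ∧ P) ↑ ¬N) ∨ ((V ⊕ ¬D) ↔ (G ↔ (P ∨ G))).

¬L = ¬T = F
¬L ∧ P = F ∧ F = F
¬N = ¬F = T
(¬L ∧ P) ↑ ¬N = F ↑ T = T
¬D = ¬F = T
V ⊕ ¬D = T ⊕ T = F
P ∨ G = F ∨ F = F
G ↔ (P ∨ G) = F ↔ F = T
(V ⊕ ¬D) ↔ (G ↔ (P ∨ G)) = F ↔ T = F
((¬L ∧ P) ↑ ¬N) ∨ ((V ⊕ ¬D) ↔ (G ↔ (P ∨ G))) = T ∨ F = T
Hence S1 is true.

S2: Parsed as ¬((V ⊕ (D ↓ ¬L)) ↑ (P ∨ (N ⊕ G)))

¬L = ¬T = F
D ↓ ¬L = F ↓ F = T
V ⊕ (D ↓ ¬L) = T ⊕ T = F
N ⊕ G = F ⊕ F = F
P ∨ (N ⊕ G) = F ∨ F = F
(V ⊕ (D ↓ ¬L)) ↑ (P ∨ (N ⊕ G)) = F ↑ F = T
¬((V ⊕ (D ↓ ¬L)) ↑ (P ∨ (N ⊕ G))) = ¬T = F
Thus S2 is false.

S3: In symbols: ¬(((¬V → D) ↔ P) ∨ (N ↓ ¬L))

¬V = ¬T = F
¬V → D = F → F = T
(¬V → D) ↔ P = T ↔ F = F
¬L = ¬T = F
N ↓ ¬L = F ↓ F = T
((¬V → D) ↔ P) ∨ (N ↓ ¬L) = F ∨ T = T
¬(((¬V → D) ↔ P) ∨ (N ↓ ¬L)) = ¬T = F
Hence S3 is false.

Count: 1.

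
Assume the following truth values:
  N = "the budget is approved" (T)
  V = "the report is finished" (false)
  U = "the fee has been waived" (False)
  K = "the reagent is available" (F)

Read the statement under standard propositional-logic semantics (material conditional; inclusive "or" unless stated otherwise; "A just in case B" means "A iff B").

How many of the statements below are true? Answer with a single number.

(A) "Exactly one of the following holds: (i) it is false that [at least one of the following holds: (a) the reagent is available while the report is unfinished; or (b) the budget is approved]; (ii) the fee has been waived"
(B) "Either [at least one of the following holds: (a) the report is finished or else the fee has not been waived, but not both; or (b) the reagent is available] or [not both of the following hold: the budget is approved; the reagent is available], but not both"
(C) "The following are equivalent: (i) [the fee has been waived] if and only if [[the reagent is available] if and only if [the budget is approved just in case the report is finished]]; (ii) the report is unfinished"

0

(A): Parsed as ~((K & ~V) | N) xor U

~V = ~F = T
K & ~V = F & T = F
(K & ~V) | N = F | T = T
~((K & ~V) | N) = ~T = F
~((K & ~V) | N) xor U = F xor F = F
So (A) is false.

(B): Parsed as ((V xor ~U) | K) xor (N nand K)

~U = ~F = T
V xor ~U = F xor T = T
(V xor ~U) | K = T | F = T
N nand K = T nand F = T
((V xor ~U) | K) xor (N nand K) = T xor T = F
Thus (B) is false.

(C): This is (U <-> (K <-> (N <-> V))) <-> ~V.

N <-> V = T <-> F = F
K <-> (N <-> V) = F <-> F = T
U <-> (K <-> (N <-> V)) = F <-> T = F
~V = ~F = T
(U <-> (K <-> (N <-> V))) <-> ~V = F <-> T = F
Hence (C) is false.

True statements: 0 (none).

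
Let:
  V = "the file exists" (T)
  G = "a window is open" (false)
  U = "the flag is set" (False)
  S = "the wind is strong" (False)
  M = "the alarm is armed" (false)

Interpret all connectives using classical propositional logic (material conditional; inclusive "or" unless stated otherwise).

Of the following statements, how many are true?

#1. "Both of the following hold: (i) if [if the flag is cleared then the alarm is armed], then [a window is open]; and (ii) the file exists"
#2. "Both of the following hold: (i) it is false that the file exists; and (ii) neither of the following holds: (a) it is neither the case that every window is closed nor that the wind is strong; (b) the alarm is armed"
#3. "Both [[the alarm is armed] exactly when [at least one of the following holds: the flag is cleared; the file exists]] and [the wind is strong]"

#1: In symbols: ((~U -> M) -> G) & V

~U = ~F = T
~U -> M = T -> F = F
(~U -> M) -> G = F -> F = T
((~U -> M) -> G) & V = T & T = T
Thus #1 is true.

#2: This is ~V & ((~G nor S) nor M).

~V = ~T = F
~G = ~F = T
~G nor S = T nor F = F
(~G nor S) nor M = F nor F = T
~V & ((~G nor S) nor M) = F & T = F
So #2 is false.

#3: Formalization: (M <-> (~U | V)) & S

~U = ~F = T
~U | V = T | T = T
M <-> (~U | V) = F <-> T = F
(M <-> (~U | V)) & S = F & F = F
Hence #3 is false.

Count: 1.

1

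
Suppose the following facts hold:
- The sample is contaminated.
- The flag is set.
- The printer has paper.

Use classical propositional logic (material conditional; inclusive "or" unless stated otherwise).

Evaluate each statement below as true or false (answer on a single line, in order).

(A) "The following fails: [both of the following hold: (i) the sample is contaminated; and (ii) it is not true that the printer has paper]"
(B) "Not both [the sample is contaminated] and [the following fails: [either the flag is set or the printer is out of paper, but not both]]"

(A) T; (B) T

Let N = "the sample is contaminated" (T), G = "the printer has paper" (T), V = "the flag is set" (T).

(A): This is ~(N & ~G).

~G = ~T = F
N & ~G = T & F = F
~(N & ~G) = ~F = T
Hence (A) is true.

(B): In symbols: N nand ~(V xor ~G)

~G = ~T = F
V xor ~G = T xor F = T
~(V xor ~G) = ~T = F
N nand ~(V xor ~G) = T nand F = T
So (B) is true.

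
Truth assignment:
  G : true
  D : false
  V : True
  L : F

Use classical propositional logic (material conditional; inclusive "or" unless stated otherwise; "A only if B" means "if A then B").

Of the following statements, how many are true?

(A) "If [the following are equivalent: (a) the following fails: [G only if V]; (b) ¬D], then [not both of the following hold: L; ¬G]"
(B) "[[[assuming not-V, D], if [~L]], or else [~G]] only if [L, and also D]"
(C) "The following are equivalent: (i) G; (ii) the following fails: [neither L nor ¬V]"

1

(A): In symbols: (¬(G → V) ↔ ¬D) → (L ↑ ¬G)

G → V = T → T = T
¬(G → V) = ¬T = F
¬D = ¬F = T
¬(G → V) ↔ ¬D = F ↔ T = F
¬G = ¬T = F
L ↑ ¬G = F ↑ F = T
(¬(G → V) ↔ ¬D) → (L ↑ ¬G) = F → T = T
So (A) is true.

(B): Formalization: ((¬L → (¬V → D)) ∨ ¬G) → (L ∧ D)

¬L = ¬F = T
¬V = ¬T = F
¬V → D = F → F = T
¬L → (¬V → D) = T → T = T
¬G = ¬T = F
(¬L → (¬V → D)) ∨ ¬G = T ∨ F = T
L ∧ D = F ∧ F = F
((¬L → (¬V → D)) ∨ ¬G) → (L ∧ D) = T → F = F
Thus (B) is false.

(C): In symbols: G ↔ ¬(L ↓ ¬V)

¬V = ¬T = F
L ↓ ¬V = F ↓ F = T
¬(L ↓ ¬V) = ¬T = F
G ↔ ¬(L ↓ ¬V) = T ↔ F = F
Thus (C) is false.

True statements: 1 ((A)).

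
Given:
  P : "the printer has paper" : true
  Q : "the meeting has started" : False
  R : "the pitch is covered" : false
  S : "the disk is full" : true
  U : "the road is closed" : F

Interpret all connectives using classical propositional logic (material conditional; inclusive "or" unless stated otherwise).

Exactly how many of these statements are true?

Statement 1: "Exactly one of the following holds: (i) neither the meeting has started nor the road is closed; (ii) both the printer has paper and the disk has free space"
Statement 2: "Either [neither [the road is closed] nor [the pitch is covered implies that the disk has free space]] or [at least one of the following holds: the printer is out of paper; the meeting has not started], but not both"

2

Statement 1: In symbols: (Q ↓ U) ⊕ (P ∧ ¬S)

Q ↓ U = F ↓ F = T
¬S = ¬T = F
P ∧ ¬S = T ∧ F = F
(Q ↓ U) ⊕ (P ∧ ¬S) = T ⊕ F = T
So Statement 1 is true.

Statement 2: In symbols: (U ↓ (R → ¬S)) ⊕ (¬P ∨ ¬Q)

¬S = ¬T = F
R → ¬S = F → F = T
U ↓ (R → ¬S) = F ↓ T = F
¬P = ¬T = F
¬Q = ¬F = T
¬P ∨ ¬Q = F ∨ T = T
(U ↓ (R → ¬S)) ⊕ (¬P ∨ ¬Q) = F ⊕ T = T
Thus Statement 2 is true.

2 of the 2 statements are true.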